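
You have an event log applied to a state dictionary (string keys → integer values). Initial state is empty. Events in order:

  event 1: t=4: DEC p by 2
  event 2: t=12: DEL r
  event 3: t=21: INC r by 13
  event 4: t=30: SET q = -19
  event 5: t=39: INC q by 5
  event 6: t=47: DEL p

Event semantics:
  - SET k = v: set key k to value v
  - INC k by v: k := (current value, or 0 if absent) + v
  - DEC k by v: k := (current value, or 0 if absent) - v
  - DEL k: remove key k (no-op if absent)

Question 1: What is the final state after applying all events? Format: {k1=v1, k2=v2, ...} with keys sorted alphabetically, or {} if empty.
Answer: {q=-14, r=13}

Derivation:
  after event 1 (t=4: DEC p by 2): {p=-2}
  after event 2 (t=12: DEL r): {p=-2}
  after event 3 (t=21: INC r by 13): {p=-2, r=13}
  after event 4 (t=30: SET q = -19): {p=-2, q=-19, r=13}
  after event 5 (t=39: INC q by 5): {p=-2, q=-14, r=13}
  after event 6 (t=47: DEL p): {q=-14, r=13}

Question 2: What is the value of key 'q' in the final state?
Answer: -14

Derivation:
Track key 'q' through all 6 events:
  event 1 (t=4: DEC p by 2): q unchanged
  event 2 (t=12: DEL r): q unchanged
  event 3 (t=21: INC r by 13): q unchanged
  event 4 (t=30: SET q = -19): q (absent) -> -19
  event 5 (t=39: INC q by 5): q -19 -> -14
  event 6 (t=47: DEL p): q unchanged
Final: q = -14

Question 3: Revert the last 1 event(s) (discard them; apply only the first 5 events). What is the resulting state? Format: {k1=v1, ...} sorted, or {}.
Answer: {p=-2, q=-14, r=13}

Derivation:
Keep first 5 events (discard last 1):
  after event 1 (t=4: DEC p by 2): {p=-2}
  after event 2 (t=12: DEL r): {p=-2}
  after event 3 (t=21: INC r by 13): {p=-2, r=13}
  after event 4 (t=30: SET q = -19): {p=-2, q=-19, r=13}
  after event 5 (t=39: INC q by 5): {p=-2, q=-14, r=13}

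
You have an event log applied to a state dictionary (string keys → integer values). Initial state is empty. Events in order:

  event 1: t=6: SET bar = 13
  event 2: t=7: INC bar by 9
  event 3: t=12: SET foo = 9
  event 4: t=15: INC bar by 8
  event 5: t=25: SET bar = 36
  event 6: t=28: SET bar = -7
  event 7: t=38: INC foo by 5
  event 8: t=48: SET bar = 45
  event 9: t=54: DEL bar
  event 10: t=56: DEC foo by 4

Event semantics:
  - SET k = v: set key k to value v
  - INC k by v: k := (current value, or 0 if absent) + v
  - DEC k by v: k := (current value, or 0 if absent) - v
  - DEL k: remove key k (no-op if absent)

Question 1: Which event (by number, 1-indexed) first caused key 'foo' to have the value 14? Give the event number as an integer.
Looking for first event where foo becomes 14:
  event 3: foo = 9
  event 4: foo = 9
  event 5: foo = 9
  event 6: foo = 9
  event 7: foo 9 -> 14  <-- first match

Answer: 7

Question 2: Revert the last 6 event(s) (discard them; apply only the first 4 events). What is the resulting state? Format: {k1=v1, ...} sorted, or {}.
Answer: {bar=30, foo=9}

Derivation:
Keep first 4 events (discard last 6):
  after event 1 (t=6: SET bar = 13): {bar=13}
  after event 2 (t=7: INC bar by 9): {bar=22}
  after event 3 (t=12: SET foo = 9): {bar=22, foo=9}
  after event 4 (t=15: INC bar by 8): {bar=30, foo=9}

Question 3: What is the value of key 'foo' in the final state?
Answer: 10

Derivation:
Track key 'foo' through all 10 events:
  event 1 (t=6: SET bar = 13): foo unchanged
  event 2 (t=7: INC bar by 9): foo unchanged
  event 3 (t=12: SET foo = 9): foo (absent) -> 9
  event 4 (t=15: INC bar by 8): foo unchanged
  event 5 (t=25: SET bar = 36): foo unchanged
  event 6 (t=28: SET bar = -7): foo unchanged
  event 7 (t=38: INC foo by 5): foo 9 -> 14
  event 8 (t=48: SET bar = 45): foo unchanged
  event 9 (t=54: DEL bar): foo unchanged
  event 10 (t=56: DEC foo by 4): foo 14 -> 10
Final: foo = 10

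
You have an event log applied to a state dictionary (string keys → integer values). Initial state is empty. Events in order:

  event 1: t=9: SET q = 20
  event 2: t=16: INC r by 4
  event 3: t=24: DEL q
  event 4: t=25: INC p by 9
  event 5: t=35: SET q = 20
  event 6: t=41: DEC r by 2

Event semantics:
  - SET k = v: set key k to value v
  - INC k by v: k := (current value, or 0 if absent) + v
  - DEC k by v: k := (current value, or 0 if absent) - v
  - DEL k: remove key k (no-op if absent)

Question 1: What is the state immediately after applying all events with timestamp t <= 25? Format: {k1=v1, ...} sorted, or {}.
Apply events with t <= 25 (4 events):
  after event 1 (t=9: SET q = 20): {q=20}
  after event 2 (t=16: INC r by 4): {q=20, r=4}
  after event 3 (t=24: DEL q): {r=4}
  after event 4 (t=25: INC p by 9): {p=9, r=4}

Answer: {p=9, r=4}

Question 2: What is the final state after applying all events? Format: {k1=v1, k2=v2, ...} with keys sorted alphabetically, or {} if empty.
  after event 1 (t=9: SET q = 20): {q=20}
  after event 2 (t=16: INC r by 4): {q=20, r=4}
  after event 3 (t=24: DEL q): {r=4}
  after event 4 (t=25: INC p by 9): {p=9, r=4}
  after event 5 (t=35: SET q = 20): {p=9, q=20, r=4}
  after event 6 (t=41: DEC r by 2): {p=9, q=20, r=2}

Answer: {p=9, q=20, r=2}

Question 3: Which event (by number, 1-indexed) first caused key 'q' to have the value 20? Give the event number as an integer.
Answer: 1

Derivation:
Looking for first event where q becomes 20:
  event 1: q (absent) -> 20  <-- first match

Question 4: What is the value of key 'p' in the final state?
Answer: 9

Derivation:
Track key 'p' through all 6 events:
  event 1 (t=9: SET q = 20): p unchanged
  event 2 (t=16: INC r by 4): p unchanged
  event 3 (t=24: DEL q): p unchanged
  event 4 (t=25: INC p by 9): p (absent) -> 9
  event 5 (t=35: SET q = 20): p unchanged
  event 6 (t=41: DEC r by 2): p unchanged
Final: p = 9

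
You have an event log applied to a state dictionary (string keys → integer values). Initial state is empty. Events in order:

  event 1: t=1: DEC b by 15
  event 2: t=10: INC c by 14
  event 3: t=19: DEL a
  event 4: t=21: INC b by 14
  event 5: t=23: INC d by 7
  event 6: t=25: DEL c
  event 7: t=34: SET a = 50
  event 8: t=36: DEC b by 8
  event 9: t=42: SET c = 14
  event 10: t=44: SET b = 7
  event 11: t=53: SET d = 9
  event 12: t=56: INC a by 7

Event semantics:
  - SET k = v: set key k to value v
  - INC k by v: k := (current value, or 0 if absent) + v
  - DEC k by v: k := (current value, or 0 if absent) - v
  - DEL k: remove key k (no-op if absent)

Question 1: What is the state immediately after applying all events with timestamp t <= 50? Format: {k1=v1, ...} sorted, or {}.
Apply events with t <= 50 (10 events):
  after event 1 (t=1: DEC b by 15): {b=-15}
  after event 2 (t=10: INC c by 14): {b=-15, c=14}
  after event 3 (t=19: DEL a): {b=-15, c=14}
  after event 4 (t=21: INC b by 14): {b=-1, c=14}
  after event 5 (t=23: INC d by 7): {b=-1, c=14, d=7}
  after event 6 (t=25: DEL c): {b=-1, d=7}
  after event 7 (t=34: SET a = 50): {a=50, b=-1, d=7}
  after event 8 (t=36: DEC b by 8): {a=50, b=-9, d=7}
  after event 9 (t=42: SET c = 14): {a=50, b=-9, c=14, d=7}
  after event 10 (t=44: SET b = 7): {a=50, b=7, c=14, d=7}

Answer: {a=50, b=7, c=14, d=7}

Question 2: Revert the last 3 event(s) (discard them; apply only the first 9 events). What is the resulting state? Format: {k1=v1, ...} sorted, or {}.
Answer: {a=50, b=-9, c=14, d=7}

Derivation:
Keep first 9 events (discard last 3):
  after event 1 (t=1: DEC b by 15): {b=-15}
  after event 2 (t=10: INC c by 14): {b=-15, c=14}
  after event 3 (t=19: DEL a): {b=-15, c=14}
  after event 4 (t=21: INC b by 14): {b=-1, c=14}
  after event 5 (t=23: INC d by 7): {b=-1, c=14, d=7}
  after event 6 (t=25: DEL c): {b=-1, d=7}
  after event 7 (t=34: SET a = 50): {a=50, b=-1, d=7}
  after event 8 (t=36: DEC b by 8): {a=50, b=-9, d=7}
  after event 9 (t=42: SET c = 14): {a=50, b=-9, c=14, d=7}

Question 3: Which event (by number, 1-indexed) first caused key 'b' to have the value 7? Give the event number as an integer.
Answer: 10

Derivation:
Looking for first event where b becomes 7:
  event 1: b = -15
  event 2: b = -15
  event 3: b = -15
  event 4: b = -1
  event 5: b = -1
  event 6: b = -1
  event 7: b = -1
  event 8: b = -9
  event 9: b = -9
  event 10: b -9 -> 7  <-- first match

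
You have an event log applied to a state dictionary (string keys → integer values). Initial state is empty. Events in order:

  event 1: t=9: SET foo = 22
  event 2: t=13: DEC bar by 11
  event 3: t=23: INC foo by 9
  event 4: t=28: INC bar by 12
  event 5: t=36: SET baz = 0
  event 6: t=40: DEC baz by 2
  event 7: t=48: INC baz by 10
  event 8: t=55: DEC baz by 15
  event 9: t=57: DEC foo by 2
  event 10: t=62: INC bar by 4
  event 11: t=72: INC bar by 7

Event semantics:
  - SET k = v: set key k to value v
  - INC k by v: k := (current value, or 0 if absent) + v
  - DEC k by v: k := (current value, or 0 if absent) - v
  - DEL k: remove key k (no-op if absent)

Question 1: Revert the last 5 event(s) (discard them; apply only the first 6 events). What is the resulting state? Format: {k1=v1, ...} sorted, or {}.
Answer: {bar=1, baz=-2, foo=31}

Derivation:
Keep first 6 events (discard last 5):
  after event 1 (t=9: SET foo = 22): {foo=22}
  after event 2 (t=13: DEC bar by 11): {bar=-11, foo=22}
  after event 3 (t=23: INC foo by 9): {bar=-11, foo=31}
  after event 4 (t=28: INC bar by 12): {bar=1, foo=31}
  after event 5 (t=36: SET baz = 0): {bar=1, baz=0, foo=31}
  after event 6 (t=40: DEC baz by 2): {bar=1, baz=-2, foo=31}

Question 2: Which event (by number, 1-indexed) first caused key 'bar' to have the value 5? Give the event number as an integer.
Looking for first event where bar becomes 5:
  event 2: bar = -11
  event 3: bar = -11
  event 4: bar = 1
  event 5: bar = 1
  event 6: bar = 1
  event 7: bar = 1
  event 8: bar = 1
  event 9: bar = 1
  event 10: bar 1 -> 5  <-- first match

Answer: 10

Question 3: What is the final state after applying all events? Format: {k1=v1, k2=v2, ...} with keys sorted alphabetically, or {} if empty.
Answer: {bar=12, baz=-7, foo=29}

Derivation:
  after event 1 (t=9: SET foo = 22): {foo=22}
  after event 2 (t=13: DEC bar by 11): {bar=-11, foo=22}
  after event 3 (t=23: INC foo by 9): {bar=-11, foo=31}
  after event 4 (t=28: INC bar by 12): {bar=1, foo=31}
  after event 5 (t=36: SET baz = 0): {bar=1, baz=0, foo=31}
  after event 6 (t=40: DEC baz by 2): {bar=1, baz=-2, foo=31}
  after event 7 (t=48: INC baz by 10): {bar=1, baz=8, foo=31}
  after event 8 (t=55: DEC baz by 15): {bar=1, baz=-7, foo=31}
  after event 9 (t=57: DEC foo by 2): {bar=1, baz=-7, foo=29}
  after event 10 (t=62: INC bar by 4): {bar=5, baz=-7, foo=29}
  after event 11 (t=72: INC bar by 7): {bar=12, baz=-7, foo=29}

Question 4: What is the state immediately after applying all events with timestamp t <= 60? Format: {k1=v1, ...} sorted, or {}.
Apply events with t <= 60 (9 events):
  after event 1 (t=9: SET foo = 22): {foo=22}
  after event 2 (t=13: DEC bar by 11): {bar=-11, foo=22}
  after event 3 (t=23: INC foo by 9): {bar=-11, foo=31}
  after event 4 (t=28: INC bar by 12): {bar=1, foo=31}
  after event 5 (t=36: SET baz = 0): {bar=1, baz=0, foo=31}
  after event 6 (t=40: DEC baz by 2): {bar=1, baz=-2, foo=31}
  after event 7 (t=48: INC baz by 10): {bar=1, baz=8, foo=31}
  after event 8 (t=55: DEC baz by 15): {bar=1, baz=-7, foo=31}
  after event 9 (t=57: DEC foo by 2): {bar=1, baz=-7, foo=29}

Answer: {bar=1, baz=-7, foo=29}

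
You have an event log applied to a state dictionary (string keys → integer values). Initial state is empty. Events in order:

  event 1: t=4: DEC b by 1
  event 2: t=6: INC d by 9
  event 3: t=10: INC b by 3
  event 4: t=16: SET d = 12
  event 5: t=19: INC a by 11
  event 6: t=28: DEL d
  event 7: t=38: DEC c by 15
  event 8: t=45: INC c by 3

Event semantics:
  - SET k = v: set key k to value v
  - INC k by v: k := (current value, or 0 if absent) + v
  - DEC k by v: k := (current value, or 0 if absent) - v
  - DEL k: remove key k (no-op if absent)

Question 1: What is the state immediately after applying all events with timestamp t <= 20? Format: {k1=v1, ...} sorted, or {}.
Apply events with t <= 20 (5 events):
  after event 1 (t=4: DEC b by 1): {b=-1}
  after event 2 (t=6: INC d by 9): {b=-1, d=9}
  after event 3 (t=10: INC b by 3): {b=2, d=9}
  after event 4 (t=16: SET d = 12): {b=2, d=12}
  after event 5 (t=19: INC a by 11): {a=11, b=2, d=12}

Answer: {a=11, b=2, d=12}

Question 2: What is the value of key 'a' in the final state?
Answer: 11

Derivation:
Track key 'a' through all 8 events:
  event 1 (t=4: DEC b by 1): a unchanged
  event 2 (t=6: INC d by 9): a unchanged
  event 3 (t=10: INC b by 3): a unchanged
  event 4 (t=16: SET d = 12): a unchanged
  event 5 (t=19: INC a by 11): a (absent) -> 11
  event 6 (t=28: DEL d): a unchanged
  event 7 (t=38: DEC c by 15): a unchanged
  event 8 (t=45: INC c by 3): a unchanged
Final: a = 11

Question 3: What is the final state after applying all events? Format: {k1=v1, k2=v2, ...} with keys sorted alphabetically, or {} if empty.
  after event 1 (t=4: DEC b by 1): {b=-1}
  after event 2 (t=6: INC d by 9): {b=-1, d=9}
  after event 3 (t=10: INC b by 3): {b=2, d=9}
  after event 4 (t=16: SET d = 12): {b=2, d=12}
  after event 5 (t=19: INC a by 11): {a=11, b=2, d=12}
  after event 6 (t=28: DEL d): {a=11, b=2}
  after event 7 (t=38: DEC c by 15): {a=11, b=2, c=-15}
  after event 8 (t=45: INC c by 3): {a=11, b=2, c=-12}

Answer: {a=11, b=2, c=-12}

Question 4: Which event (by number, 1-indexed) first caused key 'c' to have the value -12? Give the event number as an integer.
Answer: 8

Derivation:
Looking for first event where c becomes -12:
  event 7: c = -15
  event 8: c -15 -> -12  <-- first match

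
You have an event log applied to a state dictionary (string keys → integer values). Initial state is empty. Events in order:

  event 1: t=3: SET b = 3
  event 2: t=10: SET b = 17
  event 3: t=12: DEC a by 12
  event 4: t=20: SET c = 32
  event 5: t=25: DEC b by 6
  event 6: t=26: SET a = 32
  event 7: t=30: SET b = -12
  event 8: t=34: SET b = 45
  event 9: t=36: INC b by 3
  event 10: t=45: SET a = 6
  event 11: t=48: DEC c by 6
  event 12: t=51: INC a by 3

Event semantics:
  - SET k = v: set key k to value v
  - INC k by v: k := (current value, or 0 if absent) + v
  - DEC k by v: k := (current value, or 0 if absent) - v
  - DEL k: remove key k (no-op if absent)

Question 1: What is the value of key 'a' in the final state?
Track key 'a' through all 12 events:
  event 1 (t=3: SET b = 3): a unchanged
  event 2 (t=10: SET b = 17): a unchanged
  event 3 (t=12: DEC a by 12): a (absent) -> -12
  event 4 (t=20: SET c = 32): a unchanged
  event 5 (t=25: DEC b by 6): a unchanged
  event 6 (t=26: SET a = 32): a -12 -> 32
  event 7 (t=30: SET b = -12): a unchanged
  event 8 (t=34: SET b = 45): a unchanged
  event 9 (t=36: INC b by 3): a unchanged
  event 10 (t=45: SET a = 6): a 32 -> 6
  event 11 (t=48: DEC c by 6): a unchanged
  event 12 (t=51: INC a by 3): a 6 -> 9
Final: a = 9

Answer: 9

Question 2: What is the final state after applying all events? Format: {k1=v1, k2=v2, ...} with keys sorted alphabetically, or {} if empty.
Answer: {a=9, b=48, c=26}

Derivation:
  after event 1 (t=3: SET b = 3): {b=3}
  after event 2 (t=10: SET b = 17): {b=17}
  after event 3 (t=12: DEC a by 12): {a=-12, b=17}
  after event 4 (t=20: SET c = 32): {a=-12, b=17, c=32}
  after event 5 (t=25: DEC b by 6): {a=-12, b=11, c=32}
  after event 6 (t=26: SET a = 32): {a=32, b=11, c=32}
  after event 7 (t=30: SET b = -12): {a=32, b=-12, c=32}
  after event 8 (t=34: SET b = 45): {a=32, b=45, c=32}
  after event 9 (t=36: INC b by 3): {a=32, b=48, c=32}
  after event 10 (t=45: SET a = 6): {a=6, b=48, c=32}
  after event 11 (t=48: DEC c by 6): {a=6, b=48, c=26}
  after event 12 (t=51: INC a by 3): {a=9, b=48, c=26}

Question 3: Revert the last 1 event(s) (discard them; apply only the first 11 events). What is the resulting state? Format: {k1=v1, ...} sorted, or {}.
Keep first 11 events (discard last 1):
  after event 1 (t=3: SET b = 3): {b=3}
  after event 2 (t=10: SET b = 17): {b=17}
  after event 3 (t=12: DEC a by 12): {a=-12, b=17}
  after event 4 (t=20: SET c = 32): {a=-12, b=17, c=32}
  after event 5 (t=25: DEC b by 6): {a=-12, b=11, c=32}
  after event 6 (t=26: SET a = 32): {a=32, b=11, c=32}
  after event 7 (t=30: SET b = -12): {a=32, b=-12, c=32}
  after event 8 (t=34: SET b = 45): {a=32, b=45, c=32}
  after event 9 (t=36: INC b by 3): {a=32, b=48, c=32}
  after event 10 (t=45: SET a = 6): {a=6, b=48, c=32}
  after event 11 (t=48: DEC c by 6): {a=6, b=48, c=26}

Answer: {a=6, b=48, c=26}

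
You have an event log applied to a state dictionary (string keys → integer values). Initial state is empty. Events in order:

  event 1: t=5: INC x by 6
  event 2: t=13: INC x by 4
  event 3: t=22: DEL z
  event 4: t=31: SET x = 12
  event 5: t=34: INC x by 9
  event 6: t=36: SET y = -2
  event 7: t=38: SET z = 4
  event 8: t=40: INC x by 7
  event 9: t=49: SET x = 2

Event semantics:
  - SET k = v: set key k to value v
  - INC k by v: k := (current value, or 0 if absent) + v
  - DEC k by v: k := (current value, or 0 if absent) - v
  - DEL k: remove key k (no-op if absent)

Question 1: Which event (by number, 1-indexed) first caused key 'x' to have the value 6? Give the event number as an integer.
Looking for first event where x becomes 6:
  event 1: x (absent) -> 6  <-- first match

Answer: 1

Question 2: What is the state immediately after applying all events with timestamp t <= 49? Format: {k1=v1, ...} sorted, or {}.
Apply events with t <= 49 (9 events):
  after event 1 (t=5: INC x by 6): {x=6}
  after event 2 (t=13: INC x by 4): {x=10}
  after event 3 (t=22: DEL z): {x=10}
  after event 4 (t=31: SET x = 12): {x=12}
  after event 5 (t=34: INC x by 9): {x=21}
  after event 6 (t=36: SET y = -2): {x=21, y=-2}
  after event 7 (t=38: SET z = 4): {x=21, y=-2, z=4}
  after event 8 (t=40: INC x by 7): {x=28, y=-2, z=4}
  after event 9 (t=49: SET x = 2): {x=2, y=-2, z=4}

Answer: {x=2, y=-2, z=4}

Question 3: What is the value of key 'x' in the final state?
Answer: 2

Derivation:
Track key 'x' through all 9 events:
  event 1 (t=5: INC x by 6): x (absent) -> 6
  event 2 (t=13: INC x by 4): x 6 -> 10
  event 3 (t=22: DEL z): x unchanged
  event 4 (t=31: SET x = 12): x 10 -> 12
  event 5 (t=34: INC x by 9): x 12 -> 21
  event 6 (t=36: SET y = -2): x unchanged
  event 7 (t=38: SET z = 4): x unchanged
  event 8 (t=40: INC x by 7): x 21 -> 28
  event 9 (t=49: SET x = 2): x 28 -> 2
Final: x = 2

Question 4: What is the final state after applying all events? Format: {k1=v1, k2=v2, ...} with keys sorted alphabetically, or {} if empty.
Answer: {x=2, y=-2, z=4}

Derivation:
  after event 1 (t=5: INC x by 6): {x=6}
  after event 2 (t=13: INC x by 4): {x=10}
  after event 3 (t=22: DEL z): {x=10}
  after event 4 (t=31: SET x = 12): {x=12}
  after event 5 (t=34: INC x by 9): {x=21}
  after event 6 (t=36: SET y = -2): {x=21, y=-2}
  after event 7 (t=38: SET z = 4): {x=21, y=-2, z=4}
  after event 8 (t=40: INC x by 7): {x=28, y=-2, z=4}
  after event 9 (t=49: SET x = 2): {x=2, y=-2, z=4}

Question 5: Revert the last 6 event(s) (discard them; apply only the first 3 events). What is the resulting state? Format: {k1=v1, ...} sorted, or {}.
Keep first 3 events (discard last 6):
  after event 1 (t=5: INC x by 6): {x=6}
  after event 2 (t=13: INC x by 4): {x=10}
  after event 3 (t=22: DEL z): {x=10}

Answer: {x=10}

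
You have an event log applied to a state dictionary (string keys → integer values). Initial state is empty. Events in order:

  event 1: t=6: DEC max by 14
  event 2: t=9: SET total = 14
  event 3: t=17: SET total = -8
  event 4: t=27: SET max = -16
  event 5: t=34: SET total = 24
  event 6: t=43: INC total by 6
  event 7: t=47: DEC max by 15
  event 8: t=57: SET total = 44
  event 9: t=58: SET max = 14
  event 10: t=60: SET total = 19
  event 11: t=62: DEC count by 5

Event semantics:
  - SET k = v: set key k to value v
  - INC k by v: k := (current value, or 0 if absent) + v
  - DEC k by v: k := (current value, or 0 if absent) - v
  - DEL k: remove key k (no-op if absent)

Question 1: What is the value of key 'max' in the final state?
Answer: 14

Derivation:
Track key 'max' through all 11 events:
  event 1 (t=6: DEC max by 14): max (absent) -> -14
  event 2 (t=9: SET total = 14): max unchanged
  event 3 (t=17: SET total = -8): max unchanged
  event 4 (t=27: SET max = -16): max -14 -> -16
  event 5 (t=34: SET total = 24): max unchanged
  event 6 (t=43: INC total by 6): max unchanged
  event 7 (t=47: DEC max by 15): max -16 -> -31
  event 8 (t=57: SET total = 44): max unchanged
  event 9 (t=58: SET max = 14): max -31 -> 14
  event 10 (t=60: SET total = 19): max unchanged
  event 11 (t=62: DEC count by 5): max unchanged
Final: max = 14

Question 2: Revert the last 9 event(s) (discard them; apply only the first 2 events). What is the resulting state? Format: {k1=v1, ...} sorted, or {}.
Keep first 2 events (discard last 9):
  after event 1 (t=6: DEC max by 14): {max=-14}
  after event 2 (t=9: SET total = 14): {max=-14, total=14}

Answer: {max=-14, total=14}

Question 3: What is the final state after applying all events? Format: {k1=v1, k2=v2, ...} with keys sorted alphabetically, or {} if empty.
  after event 1 (t=6: DEC max by 14): {max=-14}
  after event 2 (t=9: SET total = 14): {max=-14, total=14}
  after event 3 (t=17: SET total = -8): {max=-14, total=-8}
  after event 4 (t=27: SET max = -16): {max=-16, total=-8}
  after event 5 (t=34: SET total = 24): {max=-16, total=24}
  after event 6 (t=43: INC total by 6): {max=-16, total=30}
  after event 7 (t=47: DEC max by 15): {max=-31, total=30}
  after event 8 (t=57: SET total = 44): {max=-31, total=44}
  after event 9 (t=58: SET max = 14): {max=14, total=44}
  after event 10 (t=60: SET total = 19): {max=14, total=19}
  after event 11 (t=62: DEC count by 5): {count=-5, max=14, total=19}

Answer: {count=-5, max=14, total=19}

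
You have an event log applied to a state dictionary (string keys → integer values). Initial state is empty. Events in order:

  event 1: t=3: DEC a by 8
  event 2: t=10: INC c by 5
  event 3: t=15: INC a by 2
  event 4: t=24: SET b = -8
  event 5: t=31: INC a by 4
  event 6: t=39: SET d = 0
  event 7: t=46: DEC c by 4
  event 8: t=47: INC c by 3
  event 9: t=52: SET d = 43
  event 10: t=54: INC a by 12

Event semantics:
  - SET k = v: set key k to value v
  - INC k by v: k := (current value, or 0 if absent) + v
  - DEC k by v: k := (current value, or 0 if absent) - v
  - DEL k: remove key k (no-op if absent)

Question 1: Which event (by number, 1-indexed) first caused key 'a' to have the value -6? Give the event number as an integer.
Looking for first event where a becomes -6:
  event 1: a = -8
  event 2: a = -8
  event 3: a -8 -> -6  <-- first match

Answer: 3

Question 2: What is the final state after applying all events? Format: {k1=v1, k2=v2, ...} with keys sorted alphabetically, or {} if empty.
  after event 1 (t=3: DEC a by 8): {a=-8}
  after event 2 (t=10: INC c by 5): {a=-8, c=5}
  after event 3 (t=15: INC a by 2): {a=-6, c=5}
  after event 4 (t=24: SET b = -8): {a=-6, b=-8, c=5}
  after event 5 (t=31: INC a by 4): {a=-2, b=-8, c=5}
  after event 6 (t=39: SET d = 0): {a=-2, b=-8, c=5, d=0}
  after event 7 (t=46: DEC c by 4): {a=-2, b=-8, c=1, d=0}
  after event 8 (t=47: INC c by 3): {a=-2, b=-8, c=4, d=0}
  after event 9 (t=52: SET d = 43): {a=-2, b=-8, c=4, d=43}
  after event 10 (t=54: INC a by 12): {a=10, b=-8, c=4, d=43}

Answer: {a=10, b=-8, c=4, d=43}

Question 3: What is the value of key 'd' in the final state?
Answer: 43

Derivation:
Track key 'd' through all 10 events:
  event 1 (t=3: DEC a by 8): d unchanged
  event 2 (t=10: INC c by 5): d unchanged
  event 3 (t=15: INC a by 2): d unchanged
  event 4 (t=24: SET b = -8): d unchanged
  event 5 (t=31: INC a by 4): d unchanged
  event 6 (t=39: SET d = 0): d (absent) -> 0
  event 7 (t=46: DEC c by 4): d unchanged
  event 8 (t=47: INC c by 3): d unchanged
  event 9 (t=52: SET d = 43): d 0 -> 43
  event 10 (t=54: INC a by 12): d unchanged
Final: d = 43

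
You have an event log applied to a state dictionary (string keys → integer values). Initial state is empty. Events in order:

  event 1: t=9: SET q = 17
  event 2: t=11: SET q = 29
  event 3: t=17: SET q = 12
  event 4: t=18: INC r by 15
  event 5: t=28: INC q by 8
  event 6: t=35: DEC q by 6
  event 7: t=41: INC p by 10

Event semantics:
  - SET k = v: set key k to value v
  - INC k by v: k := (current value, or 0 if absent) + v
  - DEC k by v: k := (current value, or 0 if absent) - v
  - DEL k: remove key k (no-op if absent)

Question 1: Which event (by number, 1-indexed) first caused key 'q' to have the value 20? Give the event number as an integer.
Answer: 5

Derivation:
Looking for first event where q becomes 20:
  event 1: q = 17
  event 2: q = 29
  event 3: q = 12
  event 4: q = 12
  event 5: q 12 -> 20  <-- first match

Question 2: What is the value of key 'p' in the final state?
Answer: 10

Derivation:
Track key 'p' through all 7 events:
  event 1 (t=9: SET q = 17): p unchanged
  event 2 (t=11: SET q = 29): p unchanged
  event 3 (t=17: SET q = 12): p unchanged
  event 4 (t=18: INC r by 15): p unchanged
  event 5 (t=28: INC q by 8): p unchanged
  event 6 (t=35: DEC q by 6): p unchanged
  event 7 (t=41: INC p by 10): p (absent) -> 10
Final: p = 10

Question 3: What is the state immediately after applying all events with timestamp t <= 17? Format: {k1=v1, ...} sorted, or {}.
Answer: {q=12}

Derivation:
Apply events with t <= 17 (3 events):
  after event 1 (t=9: SET q = 17): {q=17}
  after event 2 (t=11: SET q = 29): {q=29}
  after event 3 (t=17: SET q = 12): {q=12}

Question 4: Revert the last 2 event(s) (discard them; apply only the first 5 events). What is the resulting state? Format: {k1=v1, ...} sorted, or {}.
Keep first 5 events (discard last 2):
  after event 1 (t=9: SET q = 17): {q=17}
  after event 2 (t=11: SET q = 29): {q=29}
  after event 3 (t=17: SET q = 12): {q=12}
  after event 4 (t=18: INC r by 15): {q=12, r=15}
  after event 5 (t=28: INC q by 8): {q=20, r=15}

Answer: {q=20, r=15}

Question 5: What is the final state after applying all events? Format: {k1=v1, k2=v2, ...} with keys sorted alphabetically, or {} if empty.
  after event 1 (t=9: SET q = 17): {q=17}
  after event 2 (t=11: SET q = 29): {q=29}
  after event 3 (t=17: SET q = 12): {q=12}
  after event 4 (t=18: INC r by 15): {q=12, r=15}
  after event 5 (t=28: INC q by 8): {q=20, r=15}
  after event 6 (t=35: DEC q by 6): {q=14, r=15}
  after event 7 (t=41: INC p by 10): {p=10, q=14, r=15}

Answer: {p=10, q=14, r=15}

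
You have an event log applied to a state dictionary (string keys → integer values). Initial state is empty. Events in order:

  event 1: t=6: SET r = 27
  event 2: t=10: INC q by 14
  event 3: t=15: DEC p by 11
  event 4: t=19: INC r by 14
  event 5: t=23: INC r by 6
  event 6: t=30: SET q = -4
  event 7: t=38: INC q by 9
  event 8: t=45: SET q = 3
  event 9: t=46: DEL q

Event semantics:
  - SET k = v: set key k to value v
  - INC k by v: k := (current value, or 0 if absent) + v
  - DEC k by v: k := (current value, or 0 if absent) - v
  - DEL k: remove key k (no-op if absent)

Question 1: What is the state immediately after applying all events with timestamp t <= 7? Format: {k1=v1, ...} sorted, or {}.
Apply events with t <= 7 (1 events):
  after event 1 (t=6: SET r = 27): {r=27}

Answer: {r=27}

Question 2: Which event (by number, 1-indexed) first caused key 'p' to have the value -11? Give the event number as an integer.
Answer: 3

Derivation:
Looking for first event where p becomes -11:
  event 3: p (absent) -> -11  <-- first match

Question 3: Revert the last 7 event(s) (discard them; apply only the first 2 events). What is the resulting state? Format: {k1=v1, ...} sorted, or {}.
Keep first 2 events (discard last 7):
  after event 1 (t=6: SET r = 27): {r=27}
  after event 2 (t=10: INC q by 14): {q=14, r=27}

Answer: {q=14, r=27}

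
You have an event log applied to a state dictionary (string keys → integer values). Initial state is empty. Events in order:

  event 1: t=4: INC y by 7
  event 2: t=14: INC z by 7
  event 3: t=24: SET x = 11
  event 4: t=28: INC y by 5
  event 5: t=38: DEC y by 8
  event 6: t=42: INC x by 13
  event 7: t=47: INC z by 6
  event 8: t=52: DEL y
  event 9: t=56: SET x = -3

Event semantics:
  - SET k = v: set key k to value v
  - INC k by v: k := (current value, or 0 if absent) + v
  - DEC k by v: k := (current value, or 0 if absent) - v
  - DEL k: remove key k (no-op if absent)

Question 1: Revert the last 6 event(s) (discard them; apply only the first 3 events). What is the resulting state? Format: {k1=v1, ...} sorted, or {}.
Keep first 3 events (discard last 6):
  after event 1 (t=4: INC y by 7): {y=7}
  after event 2 (t=14: INC z by 7): {y=7, z=7}
  after event 3 (t=24: SET x = 11): {x=11, y=7, z=7}

Answer: {x=11, y=7, z=7}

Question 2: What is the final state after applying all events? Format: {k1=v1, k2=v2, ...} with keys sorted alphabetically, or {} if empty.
  after event 1 (t=4: INC y by 7): {y=7}
  after event 2 (t=14: INC z by 7): {y=7, z=7}
  after event 3 (t=24: SET x = 11): {x=11, y=7, z=7}
  after event 4 (t=28: INC y by 5): {x=11, y=12, z=7}
  after event 5 (t=38: DEC y by 8): {x=11, y=4, z=7}
  after event 6 (t=42: INC x by 13): {x=24, y=4, z=7}
  after event 7 (t=47: INC z by 6): {x=24, y=4, z=13}
  after event 8 (t=52: DEL y): {x=24, z=13}
  after event 9 (t=56: SET x = -3): {x=-3, z=13}

Answer: {x=-3, z=13}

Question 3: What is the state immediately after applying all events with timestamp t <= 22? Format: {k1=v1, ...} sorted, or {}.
Apply events with t <= 22 (2 events):
  after event 1 (t=4: INC y by 7): {y=7}
  after event 2 (t=14: INC z by 7): {y=7, z=7}

Answer: {y=7, z=7}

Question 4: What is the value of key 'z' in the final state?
Track key 'z' through all 9 events:
  event 1 (t=4: INC y by 7): z unchanged
  event 2 (t=14: INC z by 7): z (absent) -> 7
  event 3 (t=24: SET x = 11): z unchanged
  event 4 (t=28: INC y by 5): z unchanged
  event 5 (t=38: DEC y by 8): z unchanged
  event 6 (t=42: INC x by 13): z unchanged
  event 7 (t=47: INC z by 6): z 7 -> 13
  event 8 (t=52: DEL y): z unchanged
  event 9 (t=56: SET x = -3): z unchanged
Final: z = 13

Answer: 13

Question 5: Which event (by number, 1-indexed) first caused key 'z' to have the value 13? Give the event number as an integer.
Looking for first event where z becomes 13:
  event 2: z = 7
  event 3: z = 7
  event 4: z = 7
  event 5: z = 7
  event 6: z = 7
  event 7: z 7 -> 13  <-- first match

Answer: 7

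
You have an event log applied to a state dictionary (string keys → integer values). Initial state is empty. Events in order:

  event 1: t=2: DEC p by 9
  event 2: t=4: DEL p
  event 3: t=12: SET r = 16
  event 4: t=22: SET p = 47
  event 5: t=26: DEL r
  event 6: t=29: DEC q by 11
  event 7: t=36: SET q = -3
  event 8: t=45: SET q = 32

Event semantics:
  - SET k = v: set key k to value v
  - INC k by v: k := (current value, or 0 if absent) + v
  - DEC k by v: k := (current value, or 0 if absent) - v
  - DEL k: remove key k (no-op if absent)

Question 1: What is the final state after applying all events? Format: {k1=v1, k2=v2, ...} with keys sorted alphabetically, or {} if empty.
  after event 1 (t=2: DEC p by 9): {p=-9}
  after event 2 (t=4: DEL p): {}
  after event 3 (t=12: SET r = 16): {r=16}
  after event 4 (t=22: SET p = 47): {p=47, r=16}
  after event 5 (t=26: DEL r): {p=47}
  after event 6 (t=29: DEC q by 11): {p=47, q=-11}
  after event 7 (t=36: SET q = -3): {p=47, q=-3}
  after event 8 (t=45: SET q = 32): {p=47, q=32}

Answer: {p=47, q=32}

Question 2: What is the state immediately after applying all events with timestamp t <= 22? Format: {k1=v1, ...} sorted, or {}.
Answer: {p=47, r=16}

Derivation:
Apply events with t <= 22 (4 events):
  after event 1 (t=2: DEC p by 9): {p=-9}
  after event 2 (t=4: DEL p): {}
  after event 3 (t=12: SET r = 16): {r=16}
  after event 4 (t=22: SET p = 47): {p=47, r=16}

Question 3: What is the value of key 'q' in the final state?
Track key 'q' through all 8 events:
  event 1 (t=2: DEC p by 9): q unchanged
  event 2 (t=4: DEL p): q unchanged
  event 3 (t=12: SET r = 16): q unchanged
  event 4 (t=22: SET p = 47): q unchanged
  event 5 (t=26: DEL r): q unchanged
  event 6 (t=29: DEC q by 11): q (absent) -> -11
  event 7 (t=36: SET q = -3): q -11 -> -3
  event 8 (t=45: SET q = 32): q -3 -> 32
Final: q = 32

Answer: 32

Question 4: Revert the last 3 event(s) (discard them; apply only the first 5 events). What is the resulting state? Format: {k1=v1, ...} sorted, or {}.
Answer: {p=47}

Derivation:
Keep first 5 events (discard last 3):
  after event 1 (t=2: DEC p by 9): {p=-9}
  after event 2 (t=4: DEL p): {}
  after event 3 (t=12: SET r = 16): {r=16}
  after event 4 (t=22: SET p = 47): {p=47, r=16}
  after event 5 (t=26: DEL r): {p=47}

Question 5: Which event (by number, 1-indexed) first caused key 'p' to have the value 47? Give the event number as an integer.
Answer: 4

Derivation:
Looking for first event where p becomes 47:
  event 1: p = -9
  event 2: p = (absent)
  event 4: p (absent) -> 47  <-- first match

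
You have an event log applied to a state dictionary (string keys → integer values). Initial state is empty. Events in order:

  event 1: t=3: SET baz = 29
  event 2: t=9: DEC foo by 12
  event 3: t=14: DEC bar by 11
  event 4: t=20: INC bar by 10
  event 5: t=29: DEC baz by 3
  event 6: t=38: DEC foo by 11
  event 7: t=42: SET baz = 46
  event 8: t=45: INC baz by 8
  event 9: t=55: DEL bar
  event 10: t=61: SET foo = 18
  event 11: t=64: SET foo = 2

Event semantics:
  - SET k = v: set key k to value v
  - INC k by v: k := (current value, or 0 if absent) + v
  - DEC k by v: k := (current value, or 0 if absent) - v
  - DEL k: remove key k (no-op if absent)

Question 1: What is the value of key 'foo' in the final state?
Answer: 2

Derivation:
Track key 'foo' through all 11 events:
  event 1 (t=3: SET baz = 29): foo unchanged
  event 2 (t=9: DEC foo by 12): foo (absent) -> -12
  event 3 (t=14: DEC bar by 11): foo unchanged
  event 4 (t=20: INC bar by 10): foo unchanged
  event 5 (t=29: DEC baz by 3): foo unchanged
  event 6 (t=38: DEC foo by 11): foo -12 -> -23
  event 7 (t=42: SET baz = 46): foo unchanged
  event 8 (t=45: INC baz by 8): foo unchanged
  event 9 (t=55: DEL bar): foo unchanged
  event 10 (t=61: SET foo = 18): foo -23 -> 18
  event 11 (t=64: SET foo = 2): foo 18 -> 2
Final: foo = 2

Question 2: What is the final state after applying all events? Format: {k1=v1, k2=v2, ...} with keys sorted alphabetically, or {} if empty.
  after event 1 (t=3: SET baz = 29): {baz=29}
  after event 2 (t=9: DEC foo by 12): {baz=29, foo=-12}
  after event 3 (t=14: DEC bar by 11): {bar=-11, baz=29, foo=-12}
  after event 4 (t=20: INC bar by 10): {bar=-1, baz=29, foo=-12}
  after event 5 (t=29: DEC baz by 3): {bar=-1, baz=26, foo=-12}
  after event 6 (t=38: DEC foo by 11): {bar=-1, baz=26, foo=-23}
  after event 7 (t=42: SET baz = 46): {bar=-1, baz=46, foo=-23}
  after event 8 (t=45: INC baz by 8): {bar=-1, baz=54, foo=-23}
  after event 9 (t=55: DEL bar): {baz=54, foo=-23}
  after event 10 (t=61: SET foo = 18): {baz=54, foo=18}
  after event 11 (t=64: SET foo = 2): {baz=54, foo=2}

Answer: {baz=54, foo=2}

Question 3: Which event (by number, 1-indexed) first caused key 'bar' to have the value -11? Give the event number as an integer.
Looking for first event where bar becomes -11:
  event 3: bar (absent) -> -11  <-- first match

Answer: 3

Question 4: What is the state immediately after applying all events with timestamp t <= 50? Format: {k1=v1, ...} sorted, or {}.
Answer: {bar=-1, baz=54, foo=-23}

Derivation:
Apply events with t <= 50 (8 events):
  after event 1 (t=3: SET baz = 29): {baz=29}
  after event 2 (t=9: DEC foo by 12): {baz=29, foo=-12}
  after event 3 (t=14: DEC bar by 11): {bar=-11, baz=29, foo=-12}
  after event 4 (t=20: INC bar by 10): {bar=-1, baz=29, foo=-12}
  after event 5 (t=29: DEC baz by 3): {bar=-1, baz=26, foo=-12}
  after event 6 (t=38: DEC foo by 11): {bar=-1, baz=26, foo=-23}
  after event 7 (t=42: SET baz = 46): {bar=-1, baz=46, foo=-23}
  after event 8 (t=45: INC baz by 8): {bar=-1, baz=54, foo=-23}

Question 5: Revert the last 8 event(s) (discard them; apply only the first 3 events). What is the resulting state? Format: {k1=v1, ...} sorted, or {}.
Answer: {bar=-11, baz=29, foo=-12}

Derivation:
Keep first 3 events (discard last 8):
  after event 1 (t=3: SET baz = 29): {baz=29}
  after event 2 (t=9: DEC foo by 12): {baz=29, foo=-12}
  after event 3 (t=14: DEC bar by 11): {bar=-11, baz=29, foo=-12}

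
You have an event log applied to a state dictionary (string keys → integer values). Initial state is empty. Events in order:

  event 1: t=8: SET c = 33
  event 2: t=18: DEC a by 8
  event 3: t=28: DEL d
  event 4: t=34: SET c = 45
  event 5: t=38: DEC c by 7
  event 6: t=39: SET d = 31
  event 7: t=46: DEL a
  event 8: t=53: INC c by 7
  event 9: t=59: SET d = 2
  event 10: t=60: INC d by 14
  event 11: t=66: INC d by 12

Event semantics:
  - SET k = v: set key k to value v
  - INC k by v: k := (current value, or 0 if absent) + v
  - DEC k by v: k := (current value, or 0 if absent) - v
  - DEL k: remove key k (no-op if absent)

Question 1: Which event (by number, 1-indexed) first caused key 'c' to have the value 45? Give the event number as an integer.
Looking for first event where c becomes 45:
  event 1: c = 33
  event 2: c = 33
  event 3: c = 33
  event 4: c 33 -> 45  <-- first match

Answer: 4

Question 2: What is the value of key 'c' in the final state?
Answer: 45

Derivation:
Track key 'c' through all 11 events:
  event 1 (t=8: SET c = 33): c (absent) -> 33
  event 2 (t=18: DEC a by 8): c unchanged
  event 3 (t=28: DEL d): c unchanged
  event 4 (t=34: SET c = 45): c 33 -> 45
  event 5 (t=38: DEC c by 7): c 45 -> 38
  event 6 (t=39: SET d = 31): c unchanged
  event 7 (t=46: DEL a): c unchanged
  event 8 (t=53: INC c by 7): c 38 -> 45
  event 9 (t=59: SET d = 2): c unchanged
  event 10 (t=60: INC d by 14): c unchanged
  event 11 (t=66: INC d by 12): c unchanged
Final: c = 45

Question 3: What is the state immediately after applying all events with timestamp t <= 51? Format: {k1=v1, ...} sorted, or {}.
Apply events with t <= 51 (7 events):
  after event 1 (t=8: SET c = 33): {c=33}
  after event 2 (t=18: DEC a by 8): {a=-8, c=33}
  after event 3 (t=28: DEL d): {a=-8, c=33}
  after event 4 (t=34: SET c = 45): {a=-8, c=45}
  after event 5 (t=38: DEC c by 7): {a=-8, c=38}
  after event 6 (t=39: SET d = 31): {a=-8, c=38, d=31}
  after event 7 (t=46: DEL a): {c=38, d=31}

Answer: {c=38, d=31}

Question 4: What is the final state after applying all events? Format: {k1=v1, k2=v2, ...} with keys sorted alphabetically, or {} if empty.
Answer: {c=45, d=28}

Derivation:
  after event 1 (t=8: SET c = 33): {c=33}
  after event 2 (t=18: DEC a by 8): {a=-8, c=33}
  after event 3 (t=28: DEL d): {a=-8, c=33}
  after event 4 (t=34: SET c = 45): {a=-8, c=45}
  after event 5 (t=38: DEC c by 7): {a=-8, c=38}
  after event 6 (t=39: SET d = 31): {a=-8, c=38, d=31}
  after event 7 (t=46: DEL a): {c=38, d=31}
  after event 8 (t=53: INC c by 7): {c=45, d=31}
  after event 9 (t=59: SET d = 2): {c=45, d=2}
  after event 10 (t=60: INC d by 14): {c=45, d=16}
  after event 11 (t=66: INC d by 12): {c=45, d=28}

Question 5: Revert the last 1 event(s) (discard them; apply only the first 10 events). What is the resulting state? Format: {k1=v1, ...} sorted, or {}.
Answer: {c=45, d=16}

Derivation:
Keep first 10 events (discard last 1):
  after event 1 (t=8: SET c = 33): {c=33}
  after event 2 (t=18: DEC a by 8): {a=-8, c=33}
  after event 3 (t=28: DEL d): {a=-8, c=33}
  after event 4 (t=34: SET c = 45): {a=-8, c=45}
  after event 5 (t=38: DEC c by 7): {a=-8, c=38}
  after event 6 (t=39: SET d = 31): {a=-8, c=38, d=31}
  after event 7 (t=46: DEL a): {c=38, d=31}
  after event 8 (t=53: INC c by 7): {c=45, d=31}
  after event 9 (t=59: SET d = 2): {c=45, d=2}
  after event 10 (t=60: INC d by 14): {c=45, d=16}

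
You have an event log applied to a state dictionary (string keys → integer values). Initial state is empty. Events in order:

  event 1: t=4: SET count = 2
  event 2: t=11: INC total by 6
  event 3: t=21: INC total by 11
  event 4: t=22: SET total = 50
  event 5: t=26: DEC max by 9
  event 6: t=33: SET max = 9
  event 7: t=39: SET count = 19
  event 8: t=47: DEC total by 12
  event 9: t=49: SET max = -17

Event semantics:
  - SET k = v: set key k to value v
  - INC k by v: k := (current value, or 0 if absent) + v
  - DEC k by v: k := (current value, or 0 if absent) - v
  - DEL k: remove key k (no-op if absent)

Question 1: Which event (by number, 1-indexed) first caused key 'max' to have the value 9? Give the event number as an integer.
Answer: 6

Derivation:
Looking for first event where max becomes 9:
  event 5: max = -9
  event 6: max -9 -> 9  <-- first match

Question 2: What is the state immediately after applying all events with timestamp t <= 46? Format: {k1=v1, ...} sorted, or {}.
Answer: {count=19, max=9, total=50}

Derivation:
Apply events with t <= 46 (7 events):
  after event 1 (t=4: SET count = 2): {count=2}
  after event 2 (t=11: INC total by 6): {count=2, total=6}
  after event 3 (t=21: INC total by 11): {count=2, total=17}
  after event 4 (t=22: SET total = 50): {count=2, total=50}
  after event 5 (t=26: DEC max by 9): {count=2, max=-9, total=50}
  after event 6 (t=33: SET max = 9): {count=2, max=9, total=50}
  after event 7 (t=39: SET count = 19): {count=19, max=9, total=50}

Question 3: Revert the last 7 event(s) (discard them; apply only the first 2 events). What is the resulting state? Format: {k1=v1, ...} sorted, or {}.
Answer: {count=2, total=6}

Derivation:
Keep first 2 events (discard last 7):
  after event 1 (t=4: SET count = 2): {count=2}
  after event 2 (t=11: INC total by 6): {count=2, total=6}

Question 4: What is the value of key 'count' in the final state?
Answer: 19

Derivation:
Track key 'count' through all 9 events:
  event 1 (t=4: SET count = 2): count (absent) -> 2
  event 2 (t=11: INC total by 6): count unchanged
  event 3 (t=21: INC total by 11): count unchanged
  event 4 (t=22: SET total = 50): count unchanged
  event 5 (t=26: DEC max by 9): count unchanged
  event 6 (t=33: SET max = 9): count unchanged
  event 7 (t=39: SET count = 19): count 2 -> 19
  event 8 (t=47: DEC total by 12): count unchanged
  event 9 (t=49: SET max = -17): count unchanged
Final: count = 19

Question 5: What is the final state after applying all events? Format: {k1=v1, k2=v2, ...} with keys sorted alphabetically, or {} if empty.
Answer: {count=19, max=-17, total=38}

Derivation:
  after event 1 (t=4: SET count = 2): {count=2}
  after event 2 (t=11: INC total by 6): {count=2, total=6}
  after event 3 (t=21: INC total by 11): {count=2, total=17}
  after event 4 (t=22: SET total = 50): {count=2, total=50}
  after event 5 (t=26: DEC max by 9): {count=2, max=-9, total=50}
  after event 6 (t=33: SET max = 9): {count=2, max=9, total=50}
  after event 7 (t=39: SET count = 19): {count=19, max=9, total=50}
  after event 8 (t=47: DEC total by 12): {count=19, max=9, total=38}
  after event 9 (t=49: SET max = -17): {count=19, max=-17, total=38}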